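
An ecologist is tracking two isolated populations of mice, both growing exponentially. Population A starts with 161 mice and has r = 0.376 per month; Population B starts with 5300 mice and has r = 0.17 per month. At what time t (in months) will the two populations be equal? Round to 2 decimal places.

Set 161·e^(0.376t) = 5300·e^(0.17t).
e^((0.376 − 0.17)t) = 5300/161 → e^(0.206·t) = 32.919.
0.206·t = ln(32.919) = 3.4941, so t = 3.4941/0.206 = 16.961.

16.96 months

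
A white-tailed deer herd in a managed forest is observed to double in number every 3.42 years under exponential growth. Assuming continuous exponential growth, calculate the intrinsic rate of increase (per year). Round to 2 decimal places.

r = ln(2)/t_d = 0.6931/3.42 = 0.20267.

0.20 per year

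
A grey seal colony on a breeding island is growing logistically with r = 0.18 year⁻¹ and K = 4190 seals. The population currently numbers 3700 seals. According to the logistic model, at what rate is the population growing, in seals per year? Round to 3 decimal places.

dN/dt = rN(1 − N/K) = 0.18 × 3700 × (1 − 3700/4190).
1 − 3700/4190 = 0.11695; dN/dt = 0.18 × 3700 × 0.11695 = 77.885.

77.885 seals per year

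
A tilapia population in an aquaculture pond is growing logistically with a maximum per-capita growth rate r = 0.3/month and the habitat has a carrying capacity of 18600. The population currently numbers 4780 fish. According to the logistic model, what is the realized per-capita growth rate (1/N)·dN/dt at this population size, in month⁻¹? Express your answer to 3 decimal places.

0.223 per month

(1/N)·dN/dt = r(1 − N/K) = 0.3 × (1 − 4780/18600).
= 0.3 × 0.74301 = 0.2229.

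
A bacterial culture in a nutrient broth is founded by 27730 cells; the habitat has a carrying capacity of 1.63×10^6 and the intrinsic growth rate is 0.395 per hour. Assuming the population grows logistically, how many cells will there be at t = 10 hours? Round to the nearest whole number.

771576 cells

A = (K − N₀)/N₀ = (1.63×10^6 − 27730)/27730 = 57.781.
N(t) = K/(1 + A·e^(−rt)) = 1.63×10^6/(1 + 57.781×e^(−0.395×10)).
e^(−3.95) = 0.019255; denominator = 1 + 57.781×0.019255 = 2.1126.
N = 1.63×10^6/2.1126 = 771576.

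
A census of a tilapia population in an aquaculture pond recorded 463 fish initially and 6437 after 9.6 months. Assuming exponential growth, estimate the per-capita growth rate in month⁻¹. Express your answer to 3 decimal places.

0.274 per month

From N(t) = N₀·e^(rt): e^(r·9.6) = 6437/463 = 13.903.
r·9.6 = ln(13.903) = 2.6321, so r = 2.6321/9.6 = 0.27418.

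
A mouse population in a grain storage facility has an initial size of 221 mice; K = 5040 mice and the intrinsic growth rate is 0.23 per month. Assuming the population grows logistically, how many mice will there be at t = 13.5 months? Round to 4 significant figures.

2549 mice

A = (K − N₀)/N₀ = (5040 − 221)/221 = 21.805.
N(t) = K/(1 + A·e^(−rt)) = 5040/(1 + 21.805×e^(−0.23×13.5)).
e^(−3.105) = 0.044825; denominator = 1 + 21.805×0.044825 = 1.9774.
N = 5040/1.9774 = 2548.78.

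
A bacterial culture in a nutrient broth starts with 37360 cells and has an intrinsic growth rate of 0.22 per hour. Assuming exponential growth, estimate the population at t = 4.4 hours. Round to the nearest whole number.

N(t) = N₀·e^(rt) = 37360 × e^(0.22×4.4) = 37360 × e^0.968.
e^0.968 ≈ 2.6327, so N ≈ 37360 × 2.6327 = 98356.7.

98357 cells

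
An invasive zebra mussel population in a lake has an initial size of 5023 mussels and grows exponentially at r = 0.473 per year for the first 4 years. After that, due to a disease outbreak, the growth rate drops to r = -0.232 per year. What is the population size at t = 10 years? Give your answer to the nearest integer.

Phase 1: N(4) = 5023·e^(0.473×4) = 5023·e^1.892 = 33315.7.
Phase 2 runs for 10 − 4 = 6 years at r = -0.232.
N(10) = 33315.7·e^(-0.232×6) = 33315.7·e^-1.392 = 8281.53.

8282 mussels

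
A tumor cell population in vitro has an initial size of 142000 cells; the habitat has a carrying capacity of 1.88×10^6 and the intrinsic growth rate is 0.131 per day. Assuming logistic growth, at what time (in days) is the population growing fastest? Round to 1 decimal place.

Logistic growth is fastest at N = K/2 = 940000.
A = (K − N₀)/N₀ = 12.239. Set K/(1 + A·e^(−rt)) = K/2 → A·e^(−rt) = 1.
e^(−0.131t) = 1/12.239 = 0.0817031, so t = ln(12.239)/0.131 = 2.5047/0.131 = 19.12.

19.1 days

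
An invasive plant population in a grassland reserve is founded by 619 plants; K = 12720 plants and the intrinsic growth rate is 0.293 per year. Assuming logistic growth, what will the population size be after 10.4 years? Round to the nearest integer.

A = (K − N₀)/N₀ = (12720 − 619)/619 = 19.549.
N(t) = K/(1 + A·e^(−rt)) = 12720/(1 + 19.549×e^(−0.293×10.4)).
e^(−3.047) = 0.047492; denominator = 1 + 19.549×0.047492 = 1.9284.
N = 12720/1.9284 = 6596.04.

6596 plants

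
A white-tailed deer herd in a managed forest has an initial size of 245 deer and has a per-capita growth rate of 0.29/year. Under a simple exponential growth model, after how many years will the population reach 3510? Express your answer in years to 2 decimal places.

9.18 years

Set N₀·e^(rt) = 3510: e^(0.29·t) = 3510/245 = 14.327.
0.29·t = ln(14.327) = 2.6621, so t = 2.6621/0.29 = 9.1797.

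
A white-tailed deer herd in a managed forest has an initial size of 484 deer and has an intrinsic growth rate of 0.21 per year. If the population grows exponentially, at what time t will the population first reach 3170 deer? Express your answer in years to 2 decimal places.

Set N₀·e^(rt) = 3170: e^(0.21·t) = 3170/484 = 6.5496.
0.21·t = ln(6.5496) = 1.8794, so t = 1.8794/0.21 = 8.9495.

8.95 years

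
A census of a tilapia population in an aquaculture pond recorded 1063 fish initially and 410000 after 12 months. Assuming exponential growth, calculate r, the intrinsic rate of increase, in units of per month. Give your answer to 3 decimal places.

From N(t) = N₀·e^(rt): e^(r·12) = 410000/1063 = 385.7.
r·12 = ln(385.7) = 5.9551, so r = 5.9551/12 = 0.49626.

0.496 per month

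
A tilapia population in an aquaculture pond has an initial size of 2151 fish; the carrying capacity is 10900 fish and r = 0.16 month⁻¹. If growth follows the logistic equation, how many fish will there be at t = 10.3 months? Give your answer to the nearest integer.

6114 fish

A = (K − N₀)/N₀ = (10900 − 2151)/2151 = 4.0674.
N(t) = K/(1 + A·e^(−rt)) = 10900/(1 + 4.0674×e^(−0.16×10.3)).
e^(−1.648) = 0.19243; denominator = 1 + 4.0674×0.19243 = 1.7827.
N = 10900/1.7827 = 6114.29.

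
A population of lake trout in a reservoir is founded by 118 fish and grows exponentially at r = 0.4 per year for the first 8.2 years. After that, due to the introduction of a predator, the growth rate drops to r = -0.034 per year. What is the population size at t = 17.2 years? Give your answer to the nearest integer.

Phase 1: N(8.2) = 118·e^(0.4×8.2) = 118·e^3.28 = 3135.94.
Phase 2 runs for 17.2 − 8.2 = 9 years at r = -0.034.
N(17.2) = 3135.94·e^(-0.034×9) = 3135.94·e^-0.306 = 2309.27.

2309 fish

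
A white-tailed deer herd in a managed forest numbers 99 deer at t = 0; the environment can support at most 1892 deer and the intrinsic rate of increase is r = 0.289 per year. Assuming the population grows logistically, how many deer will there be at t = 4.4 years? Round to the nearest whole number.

A = (K − N₀)/N₀ = (1892 − 99)/99 = 18.111.
N(t) = K/(1 + A·e^(−rt)) = 1892/(1 + 18.111×e^(−0.289×4.4)).
e^(−1.272) = 0.28038; denominator = 1 + 18.111×0.28038 = 6.078.
N = 1892/6.078 = 311.284.

311 deer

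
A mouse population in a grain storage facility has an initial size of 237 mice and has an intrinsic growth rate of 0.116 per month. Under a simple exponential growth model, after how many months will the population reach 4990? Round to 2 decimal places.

26.27 months

Set N₀·e^(rt) = 4990: e^(0.116·t) = 4990/237 = 21.055.
0.116·t = ln(21.055) = 3.0471, so t = 3.0471/0.116 = 26.268.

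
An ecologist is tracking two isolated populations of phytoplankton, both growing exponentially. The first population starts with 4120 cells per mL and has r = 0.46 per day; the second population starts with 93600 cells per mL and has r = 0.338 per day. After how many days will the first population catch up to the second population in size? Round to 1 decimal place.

25.6 days

Set 4120·e^(0.46t) = 93600·e^(0.338t).
e^((0.46 − 0.338)t) = 93600/4120 → e^(0.122·t) = 22.718.
0.122·t = ln(22.718) = 3.1232, so t = 3.1232/0.122 = 25.6.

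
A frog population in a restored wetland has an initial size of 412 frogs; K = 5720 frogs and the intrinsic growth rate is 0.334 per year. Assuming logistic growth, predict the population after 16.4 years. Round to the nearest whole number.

A = (K − N₀)/N₀ = (5720 − 412)/412 = 12.883.
N(t) = K/(1 + A·e^(−rt)) = 5720/(1 + 12.883×e^(−0.334×16.4)).
e^(−5.478) = 0.0041793; denominator = 1 + 12.883×0.0041793 = 1.0538.
N = 5720/1.0538 = 5427.75.

5428 frogs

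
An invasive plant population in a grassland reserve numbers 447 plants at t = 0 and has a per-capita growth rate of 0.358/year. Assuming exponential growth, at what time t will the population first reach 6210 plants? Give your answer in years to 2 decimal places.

Set N₀·e^(rt) = 6210: e^(0.358·t) = 6210/447 = 13.893.
0.358·t = ln(13.893) = 2.6314, so t = 2.6314/0.358 = 7.3502.

7.35 years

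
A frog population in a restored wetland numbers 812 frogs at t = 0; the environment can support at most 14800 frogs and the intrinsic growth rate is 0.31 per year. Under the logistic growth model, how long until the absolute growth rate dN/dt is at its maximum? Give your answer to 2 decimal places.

Logistic growth is fastest at N = K/2 = 7400.
A = (K − N₀)/N₀ = 17.227. Set K/(1 + A·e^(−rt)) = K/2 → A·e^(−rt) = 1.
e^(−0.31t) = 1/17.227 = 0.0580498, so t = ln(17.227)/0.31 = 2.8465/0.31 = 9.1821.

9.18 years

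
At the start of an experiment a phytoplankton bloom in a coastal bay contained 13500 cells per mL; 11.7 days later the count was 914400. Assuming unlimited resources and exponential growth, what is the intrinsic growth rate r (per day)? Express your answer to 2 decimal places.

From N(t) = N₀·e^(rt): e^(r·11.7) = 914400/13500 = 67.733.
r·11.7 = ln(67.733) = 4.2156, so r = 4.2156/11.7 = 0.36031.

0.36 per day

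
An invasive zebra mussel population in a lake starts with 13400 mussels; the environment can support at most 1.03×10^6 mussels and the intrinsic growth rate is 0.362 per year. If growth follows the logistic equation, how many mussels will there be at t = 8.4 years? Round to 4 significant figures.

A = (K − N₀)/N₀ = (1.03×10^6 − 13400)/13400 = 75.866.
N(t) = K/(1 + A·e^(−rt)) = 1.03×10^6/(1 + 75.866×e^(−0.362×8.4)).
e^(−3.041) = 0.047797; denominator = 1 + 75.866×0.047797 = 4.6261.
N = 1.03×10^6/4.6261 = 222649.

222600 mussels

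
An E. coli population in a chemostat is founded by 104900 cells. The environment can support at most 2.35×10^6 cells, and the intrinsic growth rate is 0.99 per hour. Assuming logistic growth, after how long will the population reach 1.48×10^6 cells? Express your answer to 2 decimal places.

3.63 hours

A = (K − N₀)/N₀ = (2.35×10^6 − 104900)/104900 = 21.402.
Solve 2.35×10^6/(1 + 21.402·e^(−0.99t)) = 1.48×10^6: 1 + 21.402·e^(−0.99t) = 1.5878, so e^(−0.99t) = 0.0274661.
−0.99·t = ln(0.0274661) = -3.5948, so t = 3.5948/0.99 = 3.6311.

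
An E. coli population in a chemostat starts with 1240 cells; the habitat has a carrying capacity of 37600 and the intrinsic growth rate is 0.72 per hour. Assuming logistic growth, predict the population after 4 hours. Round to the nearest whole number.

14210 cells

A = (K − N₀)/N₀ = (37600 − 1240)/1240 = 29.323.
N(t) = K/(1 + A·e^(−rt)) = 37600/(1 + 29.323×e^(−0.72×4)).
e^(−2.88) = 0.056135; denominator = 1 + 29.323×0.056135 = 2.646.
N = 37600/2.646 = 14210.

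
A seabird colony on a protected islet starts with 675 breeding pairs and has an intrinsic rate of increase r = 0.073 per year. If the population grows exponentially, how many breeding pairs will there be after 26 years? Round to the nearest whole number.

N(t) = N₀·e^(rt) = 675 × e^(0.073×26) = 675 × e^1.898.
e^1.898 ≈ 6.6725, so N ≈ 675 × 6.6725 = 4503.96.

4504 breeding pairs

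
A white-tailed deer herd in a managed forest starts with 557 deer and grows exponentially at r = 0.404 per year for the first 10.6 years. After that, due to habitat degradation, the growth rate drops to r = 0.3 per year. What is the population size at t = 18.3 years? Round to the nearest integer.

406348 deer

Phase 1: N(10.6) = 557·e^(0.404×10.6) = 557·e^4.282 = 40334.6.
Phase 2 runs for 18.3 − 10.6 = 7.7 years at r = 0.3.
N(18.3) = 40334.6·e^(0.3×7.7) = 40334.6·e^2.31 = 406348.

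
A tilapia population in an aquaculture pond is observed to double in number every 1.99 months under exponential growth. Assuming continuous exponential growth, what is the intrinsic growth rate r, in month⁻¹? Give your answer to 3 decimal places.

0.348 per month

r = ln(2)/t_d = 0.6931/1.99 = 0.34832.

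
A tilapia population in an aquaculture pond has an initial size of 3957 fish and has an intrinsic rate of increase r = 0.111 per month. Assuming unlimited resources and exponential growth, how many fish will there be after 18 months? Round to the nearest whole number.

N(t) = N₀·e^(rt) = 3957 × e^(0.111×18) = 3957 × e^1.998.
e^1.998 ≈ 7.3743, so N ≈ 3957 × 7.3743 = 29180.1.

29180 fish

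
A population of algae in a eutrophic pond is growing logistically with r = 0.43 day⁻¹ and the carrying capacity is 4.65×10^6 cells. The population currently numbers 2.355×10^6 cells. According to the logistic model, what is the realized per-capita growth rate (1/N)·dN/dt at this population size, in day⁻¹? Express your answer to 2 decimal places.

0.21 per day

(1/N)·dN/dt = r(1 − N/K) = 0.43 × (1 − 2.355×10^6/4.65×10^6).
= 0.43 × 0.49355 = 0.21223.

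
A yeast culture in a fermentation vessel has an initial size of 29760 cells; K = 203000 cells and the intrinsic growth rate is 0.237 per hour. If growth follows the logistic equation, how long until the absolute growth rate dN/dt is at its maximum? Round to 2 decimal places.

7.43 hours

Logistic growth is fastest at N = K/2 = 101500.
A = (K − N₀)/N₀ = 5.8212. Set K/(1 + A·e^(−rt)) = K/2 → A·e^(−rt) = 1.
e^(−0.237t) = 1/5.8212 = 0.171785, so t = ln(5.8212)/0.237 = 1.7615/0.237 = 7.4325.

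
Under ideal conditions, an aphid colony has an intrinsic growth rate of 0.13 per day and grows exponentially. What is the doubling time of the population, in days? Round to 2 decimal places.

5.33 days

Doubling time t_d = ln(2)/r = 0.6931/0.13 = 5.3319.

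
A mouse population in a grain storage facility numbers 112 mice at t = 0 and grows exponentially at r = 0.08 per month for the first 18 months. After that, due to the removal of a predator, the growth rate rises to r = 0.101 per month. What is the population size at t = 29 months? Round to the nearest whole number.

Phase 1: N(18) = 112·e^(0.08×18) = 112·e^1.44 = 472.718.
Phase 2 runs for 29 − 18 = 11 months at r = 0.101.
N(29) = 472.718·e^(0.101×11) = 472.718·e^1.111 = 1435.83.

1436 mice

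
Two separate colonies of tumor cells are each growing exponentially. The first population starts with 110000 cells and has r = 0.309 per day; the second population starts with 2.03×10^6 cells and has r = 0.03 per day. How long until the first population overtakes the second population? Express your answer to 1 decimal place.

10.4 days

Set 110000·e^(0.309t) = 2.03×10^6·e^(0.03t).
e^((0.309 − 0.03)t) = 2.03×10^6/110000 → e^(0.279·t) = 18.455.
0.279·t = ln(18.455) = 2.9153, so t = 2.9153/0.279 = 10.449.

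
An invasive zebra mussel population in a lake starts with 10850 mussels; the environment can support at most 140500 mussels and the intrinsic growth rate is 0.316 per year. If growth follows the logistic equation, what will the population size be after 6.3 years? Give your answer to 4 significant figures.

53380 mussels

A = (K − N₀)/N₀ = (140500 − 10850)/10850 = 11.949.
N(t) = K/(1 + A·e^(−rt)) = 140500/(1 + 11.949×e^(−0.316×6.3)).
e^(−1.991) = 0.13659; denominator = 1 + 11.949×0.13659 = 2.6321.
N = 140500/2.6321 = 53379.2.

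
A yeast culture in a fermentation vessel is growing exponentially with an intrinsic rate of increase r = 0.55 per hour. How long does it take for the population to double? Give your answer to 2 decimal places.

Doubling time t_d = ln(2)/r = 0.6931/0.55 = 1.2603.

1.26 hours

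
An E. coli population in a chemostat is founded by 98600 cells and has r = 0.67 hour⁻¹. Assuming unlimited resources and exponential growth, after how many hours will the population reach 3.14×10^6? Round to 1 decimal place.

Set N₀·e^(rt) = 3.14×10^6: e^(0.67·t) = 3.14×10^6/98600 = 31.846.
0.67·t = ln(31.846) = 3.4609, so t = 3.4609/0.67 = 5.1655.

5.2 hours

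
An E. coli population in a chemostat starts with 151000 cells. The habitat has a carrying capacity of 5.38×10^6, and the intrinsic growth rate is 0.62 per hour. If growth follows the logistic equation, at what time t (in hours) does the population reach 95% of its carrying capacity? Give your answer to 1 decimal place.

A = (K − N₀)/N₀ = (5.38×10^6 − 151000)/151000 = 34.629.
Solve 5.38×10^6/(1 + 34.629·e^(−0.62t)) = 5.111×10^6: 1 + 34.629·e^(−0.62t) = 1.0526, so e^(−0.62t) = 0.00151986.
−0.62·t = ln(0.00151986) = -6.4891, so t = 6.4891/0.62 = 10.466.

10.5 hours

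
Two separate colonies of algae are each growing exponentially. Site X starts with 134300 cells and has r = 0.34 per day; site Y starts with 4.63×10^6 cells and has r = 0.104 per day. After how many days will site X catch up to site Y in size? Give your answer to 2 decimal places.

Set 134300·e^(0.34t) = 4.63×10^6·e^(0.104t).
e^((0.34 − 0.104)t) = 4.63×10^6/134300 → e^(0.236·t) = 34.475.
0.236·t = ln(34.475) = 3.5402, so t = 3.5402/0.236 = 15.001.

15.00 days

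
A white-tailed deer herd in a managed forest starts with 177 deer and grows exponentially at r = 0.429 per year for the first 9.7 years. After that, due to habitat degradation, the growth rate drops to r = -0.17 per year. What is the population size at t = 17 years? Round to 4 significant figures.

Phase 1: N(9.7) = 177·e^(0.429×9.7) = 177·e^4.161 = 11355.4.
Phase 2 runs for 17 − 9.7 = 7.3 years at r = -0.17.
N(17) = 11355.4·e^(-0.17×7.3) = 11355.4·e^-1.241 = 3282.79.

3283 deer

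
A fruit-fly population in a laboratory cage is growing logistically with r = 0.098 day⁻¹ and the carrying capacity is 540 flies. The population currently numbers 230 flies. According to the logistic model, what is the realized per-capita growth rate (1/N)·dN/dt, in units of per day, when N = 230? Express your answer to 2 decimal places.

(1/N)·dN/dt = r(1 − N/K) = 0.098 × (1 − 230/540).
= 0.098 × 0.57407 = 0.056259.

0.06 per day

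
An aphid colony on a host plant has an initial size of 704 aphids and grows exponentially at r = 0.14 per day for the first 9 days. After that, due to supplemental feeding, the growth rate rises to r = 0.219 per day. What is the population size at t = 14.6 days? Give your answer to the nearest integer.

Phase 1: N(9) = 704·e^(0.14×9) = 704·e^1.26 = 2481.9.
Phase 2 runs for 14.6 − 9 = 5.6 days at r = 0.219.
N(14.6) = 2481.9·e^(0.219×5.6) = 2481.9·e^1.226 = 8460.63.

8461 aphids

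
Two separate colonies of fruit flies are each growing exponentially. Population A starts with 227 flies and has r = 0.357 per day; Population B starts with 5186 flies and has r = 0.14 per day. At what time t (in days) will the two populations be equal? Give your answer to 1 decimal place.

Set 227·e^(0.357t) = 5186·e^(0.14t).
e^((0.357 − 0.14)t) = 5186/227 → e^(0.217·t) = 22.846.
0.217·t = ln(22.846) = 3.1288, so t = 3.1288/0.217 = 14.418.

14.4 days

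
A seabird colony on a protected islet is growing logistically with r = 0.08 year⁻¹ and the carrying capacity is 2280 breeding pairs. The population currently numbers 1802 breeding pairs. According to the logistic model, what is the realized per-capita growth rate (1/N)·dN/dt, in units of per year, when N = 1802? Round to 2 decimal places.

0.02 per year

(1/N)·dN/dt = r(1 − N/K) = 0.08 × (1 − 1802/2280).
= 0.08 × 0.20965 = 0.016772.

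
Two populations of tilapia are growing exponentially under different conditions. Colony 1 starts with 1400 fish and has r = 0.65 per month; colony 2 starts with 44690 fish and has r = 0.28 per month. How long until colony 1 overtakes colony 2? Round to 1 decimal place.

9.4 months

Set 1400·e^(0.65t) = 44690·e^(0.28t).
e^((0.65 − 0.28)t) = 44690/1400 → e^(0.37·t) = 31.921.
0.37·t = ln(31.921) = 3.4633, so t = 3.4633/0.37 = 9.3602.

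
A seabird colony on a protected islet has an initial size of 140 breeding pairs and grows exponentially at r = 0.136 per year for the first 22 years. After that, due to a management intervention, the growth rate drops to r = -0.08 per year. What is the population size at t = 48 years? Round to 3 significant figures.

349 breeding pairs

Phase 1: N(22) = 140·e^(0.136×22) = 140·e^2.992 = 2789.57.
Phase 2 runs for 48 − 22 = 26 years at r = -0.08.
N(48) = 2789.57·e^(-0.08×26) = 2789.57·e^-2.08 = 348.501.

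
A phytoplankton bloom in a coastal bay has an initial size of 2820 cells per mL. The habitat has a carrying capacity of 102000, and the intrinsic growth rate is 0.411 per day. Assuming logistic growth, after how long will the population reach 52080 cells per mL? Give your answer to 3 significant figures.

A = (K − N₀)/N₀ = (102000 − 2820)/2820 = 35.17.
Solve 102000/(1 + 35.17·e^(−0.411t)) = 52080: 1 + 35.17·e^(−0.411t) = 1.9585, so e^(−0.411t) = 0.0272539.
−0.411·t = ln(0.0272539) = -3.6026, so t = 3.6026/0.411 = 8.7653.

8.77 days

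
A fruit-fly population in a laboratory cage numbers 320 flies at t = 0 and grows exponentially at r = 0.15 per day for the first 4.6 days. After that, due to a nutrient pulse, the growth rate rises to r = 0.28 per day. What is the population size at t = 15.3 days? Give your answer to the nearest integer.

12763 flies

Phase 1: N(4.6) = 320·e^(0.15×4.6) = 320·e^0.69 = 637.989.
Phase 2 runs for 15.3 − 4.6 = 10.7 days at r = 0.28.
N(15.3) = 637.989·e^(0.28×10.7) = 637.989·e^2.996 = 12763.2.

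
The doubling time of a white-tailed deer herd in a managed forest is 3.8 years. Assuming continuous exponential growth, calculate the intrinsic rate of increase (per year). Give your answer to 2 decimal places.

0.18 per year

r = ln(2)/t_d = 0.6931/3.8 = 0.18241.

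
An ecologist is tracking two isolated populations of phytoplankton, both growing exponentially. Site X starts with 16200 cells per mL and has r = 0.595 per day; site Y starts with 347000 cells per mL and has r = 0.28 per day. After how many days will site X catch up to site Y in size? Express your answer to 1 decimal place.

9.7 days

Set 16200·e^(0.595t) = 347000·e^(0.28t).
e^((0.595 − 0.28)t) = 347000/16200 → e^(0.315·t) = 21.42.
0.315·t = ln(21.42) = 3.0643, so t = 3.0643/0.315 = 9.728.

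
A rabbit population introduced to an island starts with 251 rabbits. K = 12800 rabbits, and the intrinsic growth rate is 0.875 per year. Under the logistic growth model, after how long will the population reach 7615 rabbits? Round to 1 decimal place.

A = (K − N₀)/N₀ = (12800 − 251)/251 = 49.996.
Solve 12800/(1 + 49.996·e^(−0.875t)) = 7615: 1 + 49.996·e^(−0.875t) = 1.6809, so e^(−0.875t) = 0.0136189.
−0.875·t = ln(0.0136189) = -4.2963, so t = 4.2963/0.875 = 4.91.

4.9 years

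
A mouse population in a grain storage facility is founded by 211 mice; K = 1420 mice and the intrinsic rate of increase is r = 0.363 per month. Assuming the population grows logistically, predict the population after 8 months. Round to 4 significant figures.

A = (K − N₀)/N₀ = (1420 − 211)/211 = 5.7299.
N(t) = K/(1 + A·e^(−rt)) = 1420/(1 + 5.7299×e^(−0.363×8)).
e^(−2.904) = 0.054804; denominator = 1 + 5.7299×0.054804 = 1.314.
N = 1420/1.314 = 1080.66.

1081 mice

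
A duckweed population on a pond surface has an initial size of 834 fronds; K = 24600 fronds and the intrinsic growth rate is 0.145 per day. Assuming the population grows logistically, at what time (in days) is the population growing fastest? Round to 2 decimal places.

23.10 days

Logistic growth is fastest at N = K/2 = 12300.
A = (K − N₀)/N₀ = 28.496. Set K/(1 + A·e^(−rt)) = K/2 → A·e^(−rt) = 1.
e^(−0.145t) = 1/28.496 = 0.0350921, so t = ln(28.496)/0.145 = 3.3498/0.145 = 23.102.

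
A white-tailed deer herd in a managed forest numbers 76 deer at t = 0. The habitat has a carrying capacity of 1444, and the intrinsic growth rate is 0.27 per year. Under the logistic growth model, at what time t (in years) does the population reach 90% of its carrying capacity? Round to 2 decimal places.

A = (K − N₀)/N₀ = (1444 − 76)/76 = 18.
Solve 1444/(1 + 18·e^(−0.27t)) = 1299.6: 1 + 18·e^(−0.27t) = 1.1111, so e^(−0.27t) = 0.00617284.
−0.27·t = ln(0.00617284) = -5.0876, so t = 5.0876/0.27 = 18.843.

18.84 years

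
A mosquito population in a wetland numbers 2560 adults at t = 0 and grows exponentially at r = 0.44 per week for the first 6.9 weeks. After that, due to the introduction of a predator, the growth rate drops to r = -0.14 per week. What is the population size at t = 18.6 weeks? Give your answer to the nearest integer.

10361 adults

Phase 1: N(6.9) = 2560·e^(0.44×6.9) = 2560·e^3.036 = 53303.8.
Phase 2 runs for 18.6 − 6.9 = 11.7 weeks at r = -0.14.
N(18.6) = 53303.8·e^(-0.14×11.7) = 53303.8·e^-1.638 = 10360.6.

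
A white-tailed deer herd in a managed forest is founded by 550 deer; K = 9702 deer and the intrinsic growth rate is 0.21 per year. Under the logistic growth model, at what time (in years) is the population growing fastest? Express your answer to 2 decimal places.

13.39 years

Logistic growth is fastest at N = K/2 = 4851.
A = (K − N₀)/N₀ = 16.64. Set K/(1 + A·e^(−rt)) = K/2 → A·e^(−rt) = 1.
e^(−0.21t) = 1/16.64 = 0.0600962, so t = ln(16.64)/0.21 = 2.8118/0.21 = 13.39.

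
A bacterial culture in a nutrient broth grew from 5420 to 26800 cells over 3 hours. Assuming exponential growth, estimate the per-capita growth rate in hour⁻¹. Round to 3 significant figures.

From N(t) = N₀·e^(rt): e^(r·3) = 26800/5420 = 4.9446.
r·3 = ln(4.9446) = 1.5983, so r = 1.5983/3 = 0.53277.

0.533 per hour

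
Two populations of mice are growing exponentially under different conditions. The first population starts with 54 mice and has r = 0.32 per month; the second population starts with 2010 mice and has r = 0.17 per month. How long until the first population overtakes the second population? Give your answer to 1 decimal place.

24.1 months

Set 54·e^(0.32t) = 2010·e^(0.17t).
e^((0.32 − 0.17)t) = 2010/54 → e^(0.15·t) = 37.222.
0.15·t = ln(37.222) = 3.6169, so t = 3.6169/0.15 = 24.113.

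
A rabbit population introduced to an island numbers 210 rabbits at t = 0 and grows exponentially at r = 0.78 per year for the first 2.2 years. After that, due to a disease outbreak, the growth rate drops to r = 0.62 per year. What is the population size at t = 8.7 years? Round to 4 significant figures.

65720 rabbits

Phase 1: N(2.2) = 210·e^(0.78×2.2) = 210·e^1.716 = 1168.07.
Phase 2 runs for 8.7 − 2.2 = 6.5 years at r = 0.62.
N(8.7) = 1168.07·e^(0.62×6.5) = 1168.07·e^4.03 = 65716.6.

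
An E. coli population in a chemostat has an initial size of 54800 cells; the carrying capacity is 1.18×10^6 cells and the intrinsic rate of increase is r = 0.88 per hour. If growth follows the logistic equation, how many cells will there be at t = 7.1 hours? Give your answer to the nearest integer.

A = (K − N₀)/N₀ = (1.18×10^6 − 54800)/54800 = 20.533.
N(t) = K/(1 + A·e^(−rt)) = 1.18×10^6/(1 + 20.533×e^(−0.88×7.1)).
e^(−6.248) = 0.0019343; denominator = 1 + 20.533×0.0019343 = 1.0397.
N = 1.18×10^6/1.0397 = 1.134924×10^6.

1134924 cells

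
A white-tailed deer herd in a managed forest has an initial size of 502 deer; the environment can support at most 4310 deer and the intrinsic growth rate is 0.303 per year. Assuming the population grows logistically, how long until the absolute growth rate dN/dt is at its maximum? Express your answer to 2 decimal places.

Logistic growth is fastest at N = K/2 = 2155.
A = (K − N₀)/N₀ = 7.5857. Set K/(1 + A·e^(−rt)) = K/2 → A·e^(−rt) = 1.
e^(−0.303t) = 1/7.5857 = 0.131828, so t = ln(7.5857)/0.303 = 2.0263/0.303 = 6.6873.

6.69 years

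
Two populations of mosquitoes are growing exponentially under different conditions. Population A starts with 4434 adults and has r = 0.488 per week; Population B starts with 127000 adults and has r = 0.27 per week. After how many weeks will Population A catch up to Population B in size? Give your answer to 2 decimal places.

15.39 weeks

Set 4434·e^(0.488t) = 127000·e^(0.27t).
e^((0.488 − 0.27)t) = 127000/4434 → e^(0.218·t) = 28.642.
0.218·t = ln(28.642) = 3.3549, so t = 3.3549/0.218 = 15.389.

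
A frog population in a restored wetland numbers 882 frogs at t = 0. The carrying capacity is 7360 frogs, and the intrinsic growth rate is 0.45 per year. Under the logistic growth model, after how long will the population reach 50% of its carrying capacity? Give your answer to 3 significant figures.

A = (K − N₀)/N₀ = (7360 − 882)/882 = 7.3447.
Solve 7360/(1 + 7.3447·e^(−0.45t)) = 3680: 1 + 7.3447·e^(−0.45t) = 2, so e^(−0.45t) = 0.136153.
−0.45·t = ln(0.136153) = -1.994, so t = 1.994/0.45 = 4.4311.

4.43 years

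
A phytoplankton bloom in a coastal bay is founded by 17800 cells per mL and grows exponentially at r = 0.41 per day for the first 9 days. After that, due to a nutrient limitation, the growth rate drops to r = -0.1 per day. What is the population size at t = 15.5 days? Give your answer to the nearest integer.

372113 cells per mL

Phase 1: N(9) = 17800·e^(0.41×9) = 17800·e^3.69 = 712798.
Phase 2 runs for 15.5 − 9 = 6.5 days at r = -0.1.
N(15.5) = 712798·e^(-0.1×6.5) = 712798·e^-0.65 = 372113.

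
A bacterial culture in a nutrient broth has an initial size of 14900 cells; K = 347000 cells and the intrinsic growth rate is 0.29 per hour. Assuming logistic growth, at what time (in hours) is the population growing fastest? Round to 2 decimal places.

10.70 hours

Logistic growth is fastest at N = K/2 = 173500.
A = (K − N₀)/N₀ = 22.289. Set K/(1 + A·e^(−rt)) = K/2 → A·e^(−rt) = 1.
e^(−0.29t) = 1/22.289 = 0.044866, so t = ln(22.289)/0.29 = 3.1041/0.29 = 10.704.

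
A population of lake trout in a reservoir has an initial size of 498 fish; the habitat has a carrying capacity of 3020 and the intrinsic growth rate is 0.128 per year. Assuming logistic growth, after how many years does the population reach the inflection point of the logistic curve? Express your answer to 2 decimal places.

Logistic growth is fastest at N = K/2 = 1510.
A = (K − N₀)/N₀ = 5.0643. Set K/(1 + A·e^(−rt)) = K/2 → A·e^(−rt) = 1.
e^(−0.128t) = 1/5.0643 = 0.197462, so t = ln(5.0643)/0.128 = 1.6222/0.128 = 12.673.

12.67 years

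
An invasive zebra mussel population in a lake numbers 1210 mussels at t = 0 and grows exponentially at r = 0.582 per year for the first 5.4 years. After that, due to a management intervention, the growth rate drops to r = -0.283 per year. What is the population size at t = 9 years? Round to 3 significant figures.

10100 mussels

Phase 1: N(5.4) = 1210·e^(0.582×5.4) = 1210·e^3.143 = 28034.1.
Phase 2 runs for 9 − 5.4 = 3.6 years at r = -0.283.
N(9) = 28034.1·e^(-0.283×3.6) = 28034.1·e^-1.019 = 10121.1.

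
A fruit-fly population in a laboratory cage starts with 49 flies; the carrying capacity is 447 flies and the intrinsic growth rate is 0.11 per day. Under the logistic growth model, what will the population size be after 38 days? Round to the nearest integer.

A = (K − N₀)/N₀ = (447 − 49)/49 = 8.1224.
N(t) = K/(1 + A·e^(−rt)) = 447/(1 + 8.1224×e^(−0.11×38)).
e^(−4.18) = 0.015299; denominator = 1 + 8.1224×0.015299 = 1.1243.
N = 447/1.1243 = 397.594.

398 flies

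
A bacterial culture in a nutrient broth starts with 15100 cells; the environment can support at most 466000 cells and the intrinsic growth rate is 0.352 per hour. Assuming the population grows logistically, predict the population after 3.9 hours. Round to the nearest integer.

A = (K − N₀)/N₀ = (466000 − 15100)/15100 = 29.861.
N(t) = K/(1 + A·e^(−rt)) = 466000/(1 + 29.861×e^(−0.352×3.9)).
e^(−1.373) = 0.2534; denominator = 1 + 29.861×0.2534 = 8.5667.
N = 466000/8.5667 = 54397.

54397 cells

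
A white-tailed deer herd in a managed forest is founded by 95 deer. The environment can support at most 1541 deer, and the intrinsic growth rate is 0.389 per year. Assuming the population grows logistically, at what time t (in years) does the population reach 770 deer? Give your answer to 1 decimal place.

7.0 years

A = (K − N₀)/N₀ = (1541 − 95)/95 = 15.221.
Solve 1541/(1 + 15.221·e^(−0.389t)) = 770: 1 + 15.221·e^(−0.389t) = 2.0013, so e^(−0.389t) = 0.0657838.
−0.389·t = ln(0.0657838) = -2.7214, so t = 2.7214/0.389 = 6.9958.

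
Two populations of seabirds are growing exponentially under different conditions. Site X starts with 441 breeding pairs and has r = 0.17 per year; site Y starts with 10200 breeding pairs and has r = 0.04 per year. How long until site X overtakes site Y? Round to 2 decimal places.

24.16 years

Set 441·e^(0.17t) = 10200·e^(0.04t).
e^((0.17 − 0.04)t) = 10200/441 → e^(0.13·t) = 23.129.
0.13·t = ln(23.129) = 3.1411, so t = 3.1411/0.13 = 24.162.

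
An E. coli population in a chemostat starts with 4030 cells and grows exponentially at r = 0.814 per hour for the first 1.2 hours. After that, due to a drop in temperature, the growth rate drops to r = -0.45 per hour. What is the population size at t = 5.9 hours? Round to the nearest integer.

Phase 1: N(1.2) = 4030·e^(0.814×1.2) = 4030·e^0.9768 = 10703.5.
Phase 2 runs for 5.9 − 1.2 = 4.7 hours at r = -0.45.
N(5.9) = 10703.5·e^(-0.45×4.7) = 10703.5·e^-2.115 = 1291.19.

1291 cells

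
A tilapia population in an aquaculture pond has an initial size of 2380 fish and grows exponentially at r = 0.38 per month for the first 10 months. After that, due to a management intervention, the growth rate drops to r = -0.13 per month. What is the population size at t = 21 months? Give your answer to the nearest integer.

25460 fish

Phase 1: N(10) = 2380·e^(0.38×10) = 2380·e^3.8 = 106389.
Phase 2 runs for 21 − 10 = 11 months at r = -0.13.
N(21) = 106389·e^(-0.13×11) = 106389·e^-1.43 = 25459.8.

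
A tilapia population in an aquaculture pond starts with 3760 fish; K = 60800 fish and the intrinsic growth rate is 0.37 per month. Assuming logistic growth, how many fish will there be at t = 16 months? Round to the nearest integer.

A = (K − N₀)/N₀ = (60800 − 3760)/3760 = 15.17.
N(t) = K/(1 + A·e^(−rt)) = 60800/(1 + 15.17×e^(−0.37×16)).
e^(−5.92) = 0.0026852; denominator = 1 + 15.17×0.0026852 = 1.0407.
N = 60800/1.0407 = 58420.2.

58420 fish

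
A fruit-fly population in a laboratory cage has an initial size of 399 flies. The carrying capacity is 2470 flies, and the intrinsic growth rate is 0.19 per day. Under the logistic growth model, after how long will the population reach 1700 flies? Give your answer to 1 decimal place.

12.8 days

A = (K − N₀)/N₀ = (2470 − 399)/399 = 5.1905.
Solve 2470/(1 + 5.1905·e^(−0.19t)) = 1700: 1 + 5.1905·e^(−0.19t) = 1.4529, so e^(−0.19t) = 0.0872639.
−0.19·t = ln(0.0872639) = -2.4388, so t = 2.4388/0.19 = 12.836.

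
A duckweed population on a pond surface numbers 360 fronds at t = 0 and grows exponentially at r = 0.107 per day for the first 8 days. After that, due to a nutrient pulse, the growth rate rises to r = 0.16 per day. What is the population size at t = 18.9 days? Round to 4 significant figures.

4847 fronds

Phase 1: N(8) = 360·e^(0.107×8) = 360·e^0.856 = 847.342.
Phase 2 runs for 18.9 − 8 = 10.9 days at r = 0.16.
N(18.9) = 847.342·e^(0.16×10.9) = 847.342·e^1.744 = 4846.95.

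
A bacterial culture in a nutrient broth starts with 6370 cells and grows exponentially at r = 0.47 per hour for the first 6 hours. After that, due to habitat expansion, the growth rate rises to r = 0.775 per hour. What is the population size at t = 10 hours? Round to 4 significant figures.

Phase 1: N(6) = 6370·e^(0.47×6) = 6370·e^2.82 = 106869.
Phase 2 runs for 10 − 6 = 4 hours at r = 0.775.
N(10) = 106869·e^(0.775×4) = 106869·e^3.1 = 2.372263×10^6.

2372000 cells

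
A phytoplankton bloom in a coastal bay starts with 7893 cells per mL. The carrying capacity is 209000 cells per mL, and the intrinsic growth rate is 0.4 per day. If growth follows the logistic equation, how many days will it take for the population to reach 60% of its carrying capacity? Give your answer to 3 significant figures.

9.11 days

A = (K − N₀)/N₀ = (209000 − 7893)/7893 = 25.479.
Solve 209000/(1 + 25.479·e^(−0.4t)) = 125400: 1 + 25.479·e^(−0.4t) = 1.6667, so e^(−0.4t) = 0.0261652.
−0.4·t = ln(0.0261652) = -3.6433, so t = 3.6433/0.4 = 9.1083.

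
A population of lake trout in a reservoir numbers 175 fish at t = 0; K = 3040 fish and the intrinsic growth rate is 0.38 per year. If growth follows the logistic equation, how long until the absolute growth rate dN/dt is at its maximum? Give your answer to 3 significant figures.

Logistic growth is fastest at N = K/2 = 1520.
A = (K − N₀)/N₀ = 16.371. Set K/(1 + A·e^(−rt)) = K/2 → A·e^(−rt) = 1.
e^(−0.38t) = 1/16.371 = 0.061082, so t = ln(16.371)/0.38 = 2.7955/0.38 = 7.3567.

7.36 years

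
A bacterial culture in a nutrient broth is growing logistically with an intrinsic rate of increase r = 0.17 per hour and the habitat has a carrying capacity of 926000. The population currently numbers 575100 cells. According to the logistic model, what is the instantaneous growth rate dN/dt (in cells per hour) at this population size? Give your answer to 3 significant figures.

dN/dt = rN(1 − N/K) = 0.17 × 575100 × (1 − 575100/926000).
1 − 575100/926000 = 0.37894; dN/dt = 0.17 × 575100 × 0.37894 = 37048.

37000 cells per hour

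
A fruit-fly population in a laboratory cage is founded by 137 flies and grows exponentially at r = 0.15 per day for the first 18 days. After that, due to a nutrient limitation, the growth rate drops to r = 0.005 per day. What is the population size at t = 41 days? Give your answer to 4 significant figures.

Phase 1: N(18) = 137·e^(0.15×18) = 137·e^2.7 = 2038.52.
Phase 2 runs for 41 − 18 = 23 days at r = 0.005.
N(41) = 2038.52·e^(0.005×23) = 2038.52·e^0.115 = 2286.97.

2287 flies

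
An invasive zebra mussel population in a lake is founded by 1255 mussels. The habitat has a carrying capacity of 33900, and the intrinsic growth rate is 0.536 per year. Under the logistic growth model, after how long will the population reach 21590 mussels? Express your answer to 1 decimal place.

7.1 years

A = (K − N₀)/N₀ = (33900 − 1255)/1255 = 26.012.
Solve 33900/(1 + 26.012·e^(−0.536t)) = 21590: 1 + 26.012·e^(−0.536t) = 1.5702, so e^(−0.536t) = 0.0219196.
−0.536·t = ln(0.0219196) = -3.8204, so t = 3.8204/0.536 = 7.1276.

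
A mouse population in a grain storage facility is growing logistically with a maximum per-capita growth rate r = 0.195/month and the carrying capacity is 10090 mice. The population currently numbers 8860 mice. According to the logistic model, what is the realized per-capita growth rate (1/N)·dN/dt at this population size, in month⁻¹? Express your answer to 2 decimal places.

0.02 per month

(1/N)·dN/dt = r(1 − N/K) = 0.195 × (1 − 8860/10090).
= 0.195 × 0.1219 = 0.023771.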